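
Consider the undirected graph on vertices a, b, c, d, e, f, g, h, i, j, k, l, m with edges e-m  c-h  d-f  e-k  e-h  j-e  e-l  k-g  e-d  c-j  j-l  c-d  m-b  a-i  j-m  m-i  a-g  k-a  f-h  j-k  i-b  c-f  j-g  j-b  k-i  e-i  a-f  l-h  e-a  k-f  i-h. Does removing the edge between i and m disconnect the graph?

No

After removing i-m, the path i-e-m still connects them, so the edge is not a bridge.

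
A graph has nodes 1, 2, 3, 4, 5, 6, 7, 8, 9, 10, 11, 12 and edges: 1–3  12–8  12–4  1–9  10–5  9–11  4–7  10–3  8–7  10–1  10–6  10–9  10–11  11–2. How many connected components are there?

Starting from 4 we can reach 4, 7, 8, 12. That is one component of size 4.
Starting from 1 we can reach 1, 2, 3, 5, 6, 9, 10, 11. That is one component of size 8.
Total: 2 components.

2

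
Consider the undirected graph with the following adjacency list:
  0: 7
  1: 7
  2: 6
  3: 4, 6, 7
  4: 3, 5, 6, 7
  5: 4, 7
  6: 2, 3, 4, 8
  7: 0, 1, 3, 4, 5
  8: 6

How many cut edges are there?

4

The edges on the cycle 6-4-7-3-6 are not bridges since each lies on that cycle.
But removing 6-8 disconnects 6 from 8; removing 7-1 disconnects 7 from 1; removing 7-0 disconnects 7 from 0; removing 6-2 disconnects 6 from 2 — these are bridges.
That makes 4 bridges.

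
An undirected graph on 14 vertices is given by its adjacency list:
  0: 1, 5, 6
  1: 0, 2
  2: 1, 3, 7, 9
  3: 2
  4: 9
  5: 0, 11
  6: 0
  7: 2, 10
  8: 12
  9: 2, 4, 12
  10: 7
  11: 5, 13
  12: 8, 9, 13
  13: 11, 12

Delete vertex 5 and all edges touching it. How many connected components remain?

1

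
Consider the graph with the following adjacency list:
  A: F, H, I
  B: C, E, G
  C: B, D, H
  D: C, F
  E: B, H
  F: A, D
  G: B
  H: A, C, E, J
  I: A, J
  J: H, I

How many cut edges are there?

1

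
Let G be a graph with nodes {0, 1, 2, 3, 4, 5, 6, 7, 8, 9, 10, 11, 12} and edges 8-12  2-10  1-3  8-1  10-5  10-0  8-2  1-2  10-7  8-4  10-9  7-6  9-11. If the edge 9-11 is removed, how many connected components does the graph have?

2

Before removal there is 1 component.
9-11 is a bridge — removing it separates 9's side from 11's side.
After removal: 2 components.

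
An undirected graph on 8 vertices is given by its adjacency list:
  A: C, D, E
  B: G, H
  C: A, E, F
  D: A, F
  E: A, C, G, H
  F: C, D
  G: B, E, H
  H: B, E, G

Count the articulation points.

1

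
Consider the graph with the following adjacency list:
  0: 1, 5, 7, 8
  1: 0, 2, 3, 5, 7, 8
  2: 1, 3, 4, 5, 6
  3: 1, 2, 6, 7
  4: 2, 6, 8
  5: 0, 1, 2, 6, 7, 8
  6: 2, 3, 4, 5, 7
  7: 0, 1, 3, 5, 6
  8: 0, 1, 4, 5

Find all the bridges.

none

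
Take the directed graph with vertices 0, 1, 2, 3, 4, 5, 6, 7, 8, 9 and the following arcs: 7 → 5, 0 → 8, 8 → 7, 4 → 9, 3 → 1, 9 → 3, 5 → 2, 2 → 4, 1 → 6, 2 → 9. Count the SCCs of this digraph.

{2} is an SCC by itself.
{1} is an SCC by itself.
{4} is an SCC by itself.
{5} is an SCC by itself.
{8} is an SCC by itself.
(and 5 more singleton SCCs)
That gives 10 strongly connected components.

10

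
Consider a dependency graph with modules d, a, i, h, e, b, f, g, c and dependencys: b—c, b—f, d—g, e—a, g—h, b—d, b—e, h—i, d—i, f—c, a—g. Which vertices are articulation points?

Removing b increases the component count from 1 to 2, so b is a cut vertex.
By contrast removing e leaves 1 component; it is not a cut vertex. No other vertex is a cut vertex either.

b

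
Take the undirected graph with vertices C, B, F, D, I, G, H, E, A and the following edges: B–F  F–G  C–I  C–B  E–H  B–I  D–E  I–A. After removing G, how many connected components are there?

2

With G gone, the remaining components are: {D, E, H}; {A, B, C, F, I}.
That is 2 components.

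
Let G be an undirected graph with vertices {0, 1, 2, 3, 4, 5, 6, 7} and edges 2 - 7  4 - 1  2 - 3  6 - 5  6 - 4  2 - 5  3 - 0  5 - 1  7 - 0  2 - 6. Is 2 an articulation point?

Yes

Deleting 2 raises the number of components from 1 to 2, so 2 is a cut vertex.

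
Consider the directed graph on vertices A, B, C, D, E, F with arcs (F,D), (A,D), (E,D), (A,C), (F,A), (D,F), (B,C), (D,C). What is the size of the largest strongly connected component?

3

{A, D, F} are all mutually reachable — one SCC of size 3.
{C} is an SCC by itself.
{E} is an SCC by itself.
{B} is an SCC by itself.
The largest has 3 vertices.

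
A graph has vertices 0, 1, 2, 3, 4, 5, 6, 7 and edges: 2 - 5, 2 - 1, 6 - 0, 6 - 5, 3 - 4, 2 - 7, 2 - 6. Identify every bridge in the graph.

0-6, 1-2, 2-7, 3-4

The edges on the cycle 2-6-5-2 are not bridges since each lies on that cycle.
But removing 3 - 4 disconnects 3 from 4; removing 2 - 7 disconnects 2 from 7; removing 2 - 1 disconnects 2 from 1; removing 0 - 6 disconnects 0 from 6 — these are bridges.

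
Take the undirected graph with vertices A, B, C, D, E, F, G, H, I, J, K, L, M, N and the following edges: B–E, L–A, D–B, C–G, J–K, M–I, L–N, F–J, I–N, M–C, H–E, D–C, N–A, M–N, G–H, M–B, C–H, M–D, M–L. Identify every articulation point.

J, M

Removing J increases the component count from 2 to 3, so J is a cut vertex.
Removing M increases the component count from 2 to 3, so M is a cut vertex.
By contrast removing L leaves 2 components; it is not a cut vertex. No other vertex is a cut vertex either.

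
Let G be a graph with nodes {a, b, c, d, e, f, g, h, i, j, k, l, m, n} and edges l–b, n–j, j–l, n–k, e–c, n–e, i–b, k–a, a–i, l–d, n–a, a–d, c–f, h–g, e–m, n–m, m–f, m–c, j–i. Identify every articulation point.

Removing n increases the component count from 2 to 3, so n is a cut vertex.
By contrast removing m leaves 2 components; it is not a cut vertex. No other vertex is a cut vertex either.

n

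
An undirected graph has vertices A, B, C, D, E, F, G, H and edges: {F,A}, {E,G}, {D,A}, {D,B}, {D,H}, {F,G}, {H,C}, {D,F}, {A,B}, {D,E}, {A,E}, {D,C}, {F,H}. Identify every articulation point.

Removing C, for instance, still leaves 1 component. No single vertex removal increases the component count — the graph has no articulation points.

none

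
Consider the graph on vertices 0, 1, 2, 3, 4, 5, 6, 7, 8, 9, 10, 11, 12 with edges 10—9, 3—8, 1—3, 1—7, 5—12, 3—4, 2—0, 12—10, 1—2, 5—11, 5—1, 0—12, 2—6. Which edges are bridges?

The edges on the cycle 5-1-2-0-12-5 are not bridges since each lies on that cycle.
But removing 6—2 disconnects 6 from 2; removing 8—3 disconnects 8 from 3; removing 12—10 disconnects 12 from 10; removing 4—3 disconnects 4 from 3 — these are bridges.
In total 8 edges are bridges.

1-3, 1-7, 10-12, 10-9, 11-5, 2-6, 3-4, 3-8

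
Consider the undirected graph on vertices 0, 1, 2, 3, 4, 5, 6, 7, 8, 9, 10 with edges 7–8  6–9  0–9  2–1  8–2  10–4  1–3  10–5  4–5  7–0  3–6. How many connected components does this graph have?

2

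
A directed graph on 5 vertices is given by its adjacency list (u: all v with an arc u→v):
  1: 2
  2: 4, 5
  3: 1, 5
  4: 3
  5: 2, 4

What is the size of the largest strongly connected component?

5

{1, 2, 3, 4, 5} are all mutually reachable — one SCC of size 5.
The largest has 5 vertices.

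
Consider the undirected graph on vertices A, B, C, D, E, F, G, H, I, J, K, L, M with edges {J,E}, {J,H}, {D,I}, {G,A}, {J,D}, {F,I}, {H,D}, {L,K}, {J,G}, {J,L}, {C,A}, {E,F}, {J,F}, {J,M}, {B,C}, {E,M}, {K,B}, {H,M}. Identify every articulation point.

Removing J increases the component count from 1 to 2, so J is a cut vertex.
By contrast removing B leaves 1 component; it is not a cut vertex. No other vertex is a cut vertex either.

J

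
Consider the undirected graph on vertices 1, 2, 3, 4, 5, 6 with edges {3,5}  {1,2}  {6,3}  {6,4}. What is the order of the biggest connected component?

4

Starting from 1 we can reach 1, 2. That is one component of size 2.
Starting from 3 we can reach 3, 4, 5, 6. That is one component of size 4.
The largest has 4 vertices.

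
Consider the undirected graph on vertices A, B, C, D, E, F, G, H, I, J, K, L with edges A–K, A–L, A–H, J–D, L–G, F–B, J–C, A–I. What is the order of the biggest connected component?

E is isolated — a component by itself.
Starting from B we can reach B, F. That is one component of size 2.
Starting from C we can reach C, D, J. That is one component of size 3.
Starting from A we can reach A, G, H, I, K, L. That is one component of size 6.
The largest has 6 vertices.

6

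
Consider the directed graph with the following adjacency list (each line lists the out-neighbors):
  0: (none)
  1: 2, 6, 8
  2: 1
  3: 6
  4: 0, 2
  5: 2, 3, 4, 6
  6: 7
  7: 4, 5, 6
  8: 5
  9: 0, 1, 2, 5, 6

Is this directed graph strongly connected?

No

There is no directed path from 1 to 9, so the graph is not strongly connected.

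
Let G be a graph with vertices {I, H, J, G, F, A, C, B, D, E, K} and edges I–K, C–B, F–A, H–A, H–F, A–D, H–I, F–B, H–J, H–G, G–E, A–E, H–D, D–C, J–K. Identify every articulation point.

H

Removing H increases the component count from 1 to 2, so H is a cut vertex.
By contrast removing F leaves 1 component; it is not a cut vertex. No other vertex is a cut vertex either.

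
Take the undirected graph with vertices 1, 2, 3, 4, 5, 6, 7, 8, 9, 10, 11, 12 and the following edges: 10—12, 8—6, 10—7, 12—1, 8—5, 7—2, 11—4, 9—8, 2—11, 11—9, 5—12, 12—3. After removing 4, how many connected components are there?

1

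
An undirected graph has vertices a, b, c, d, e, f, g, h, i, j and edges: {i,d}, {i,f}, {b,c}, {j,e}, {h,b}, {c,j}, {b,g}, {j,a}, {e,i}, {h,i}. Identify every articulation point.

b, i, j

Removing b increases the component count from 1 to 2, so b is a cut vertex.
Removing i increases the component count from 1 to 3, so i is a cut vertex.
Removing j increases the component count from 1 to 2, so j is a cut vertex.
By contrast removing a leaves 1 component; it is not a cut vertex. No other vertex is a cut vertex either.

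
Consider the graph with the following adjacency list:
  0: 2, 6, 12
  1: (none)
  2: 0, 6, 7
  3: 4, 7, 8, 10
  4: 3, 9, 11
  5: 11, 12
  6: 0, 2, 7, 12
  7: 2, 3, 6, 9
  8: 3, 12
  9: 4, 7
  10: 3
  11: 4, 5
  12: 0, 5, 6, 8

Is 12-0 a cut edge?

After removing 12-0, the path 12-6-0 still connects them, so the edge is not a bridge.

No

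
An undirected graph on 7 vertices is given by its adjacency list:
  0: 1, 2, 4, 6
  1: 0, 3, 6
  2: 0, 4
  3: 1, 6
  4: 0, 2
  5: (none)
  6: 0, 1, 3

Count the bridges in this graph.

0

The edges on the cycle 0-4-2-0 are not bridges since each lies on that cycle.
Every edge lies on some cycle, so there are no bridges.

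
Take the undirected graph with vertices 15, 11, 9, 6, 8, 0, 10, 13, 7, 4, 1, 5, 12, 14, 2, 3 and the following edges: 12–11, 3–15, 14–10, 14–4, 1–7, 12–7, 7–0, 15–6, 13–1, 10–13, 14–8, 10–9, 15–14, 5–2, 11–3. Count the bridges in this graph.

The edges on the cycle 12-11-3-15-14-10-13-1-7-12 are not bridges since each lies on that cycle.
But removing 8–14 disconnects 8 from 14; removing 7–0 disconnects 7 from 0; removing 6–15 disconnects 6 from 15; removing 14–4 disconnects 14 from 4 — these are bridges.
In total 6 edges are bridges.

6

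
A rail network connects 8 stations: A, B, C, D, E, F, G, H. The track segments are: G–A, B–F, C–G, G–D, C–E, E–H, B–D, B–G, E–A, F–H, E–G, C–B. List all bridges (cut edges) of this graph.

The edges on the cycle C-B-F-H-E-C are not bridges since each lies on that cycle.
Every edge lies on some cycle, so there are no bridges.

none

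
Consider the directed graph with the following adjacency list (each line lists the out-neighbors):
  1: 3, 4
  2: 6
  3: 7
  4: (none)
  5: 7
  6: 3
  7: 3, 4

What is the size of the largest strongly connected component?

2

{3, 7} are all mutually reachable — one SCC of size 2.
{2} is an SCC by itself.
{1} is an SCC by itself.
{6} is an SCC by itself.
{5} is an SCC by itself.
(and 1 more singleton SCC)
The largest has 2 vertices.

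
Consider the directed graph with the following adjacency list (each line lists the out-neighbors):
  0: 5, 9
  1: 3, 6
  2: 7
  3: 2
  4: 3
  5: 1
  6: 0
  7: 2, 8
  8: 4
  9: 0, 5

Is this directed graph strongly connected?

There is no directed path from 8 to 0, so the graph is not strongly connected.

No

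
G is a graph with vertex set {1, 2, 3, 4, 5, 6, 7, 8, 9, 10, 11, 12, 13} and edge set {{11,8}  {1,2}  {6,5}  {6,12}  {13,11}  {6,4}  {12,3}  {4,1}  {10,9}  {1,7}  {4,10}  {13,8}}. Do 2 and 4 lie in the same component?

From 2 we can reach 1, 2, 3, 4, 5, 6, 7, 9, 10, 12, which includes 4.

Yes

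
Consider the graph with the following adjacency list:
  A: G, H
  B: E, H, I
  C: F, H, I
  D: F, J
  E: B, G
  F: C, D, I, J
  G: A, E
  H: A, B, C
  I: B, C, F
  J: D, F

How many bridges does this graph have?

0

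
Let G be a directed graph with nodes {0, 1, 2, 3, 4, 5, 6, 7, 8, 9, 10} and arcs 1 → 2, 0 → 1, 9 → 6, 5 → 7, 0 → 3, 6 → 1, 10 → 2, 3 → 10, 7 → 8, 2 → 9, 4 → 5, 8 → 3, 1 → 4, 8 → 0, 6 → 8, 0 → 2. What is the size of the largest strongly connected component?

{0, 1, 2, 3, 4, 5, 6, 7, 8, 9, 10} are all mutually reachable — one SCC of size 11.
The largest has 11 vertices.

11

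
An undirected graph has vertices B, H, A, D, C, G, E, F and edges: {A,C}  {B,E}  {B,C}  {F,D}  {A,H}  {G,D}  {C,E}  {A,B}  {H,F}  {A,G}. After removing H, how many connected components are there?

1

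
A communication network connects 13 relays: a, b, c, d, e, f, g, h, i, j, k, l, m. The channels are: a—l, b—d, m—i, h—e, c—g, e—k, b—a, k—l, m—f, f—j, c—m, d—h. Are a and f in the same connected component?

No

The component containing a is {a, b, d, e, h, k, l}, and f is not in it.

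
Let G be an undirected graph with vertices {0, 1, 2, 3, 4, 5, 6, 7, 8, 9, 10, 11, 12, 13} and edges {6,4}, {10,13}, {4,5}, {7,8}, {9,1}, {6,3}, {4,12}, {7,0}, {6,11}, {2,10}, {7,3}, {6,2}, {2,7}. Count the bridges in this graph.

The edges on the cycle 6-2-7-3-6 are not bridges since each lies on that cycle.
But removing 10 - 13 disconnects 10 from 13; removing 6 - 4 disconnects 6 from 4; removing 7 - 8 disconnects 7 from 8; removing 10 - 2 disconnects 10 from 2 — these are bridges.
In total 9 edges are bridges.

9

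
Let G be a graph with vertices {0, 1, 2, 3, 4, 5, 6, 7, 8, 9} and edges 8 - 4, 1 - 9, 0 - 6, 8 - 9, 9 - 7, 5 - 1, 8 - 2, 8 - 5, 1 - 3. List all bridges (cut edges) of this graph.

0-6, 1-3, 2-8, 4-8, 7-9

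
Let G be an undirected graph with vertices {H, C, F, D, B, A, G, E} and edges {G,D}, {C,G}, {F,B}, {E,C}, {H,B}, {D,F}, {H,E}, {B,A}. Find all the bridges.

The edges on the cycle H-E-C-G-D-F-B-H are not bridges since each lies on that cycle.
But removing B-A disconnects B from A — this is a bridge.

A-B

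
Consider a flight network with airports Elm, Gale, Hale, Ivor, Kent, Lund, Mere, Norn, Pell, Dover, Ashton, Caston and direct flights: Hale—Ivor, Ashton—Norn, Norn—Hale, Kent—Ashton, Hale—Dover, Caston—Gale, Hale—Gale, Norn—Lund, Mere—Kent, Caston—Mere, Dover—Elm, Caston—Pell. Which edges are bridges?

Caston-Pell, Dover-Elm, Dover-Hale, Hale-Ivor, Lund-Norn

The edges on the cycle Caston-Mere-Kent-Ashton-Norn-Hale-Gale-Caston are not bridges since each lies on that cycle.
But removing Lund—Norn disconnects Lund from Norn; removing Ivor—Hale disconnects Ivor from Hale; removing Dover—Elm disconnects Dover from Elm; removing Caston—Pell disconnects Caston from Pell — these are bridges.
In total 5 edges are bridges.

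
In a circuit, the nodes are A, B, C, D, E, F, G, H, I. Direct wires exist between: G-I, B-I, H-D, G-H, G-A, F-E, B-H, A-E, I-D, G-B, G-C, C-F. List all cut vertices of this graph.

G

Removing G increases the component count from 1 to 2, so G is a cut vertex.
By contrast removing I leaves 1 component; it is not a cut vertex. No other vertex is a cut vertex either.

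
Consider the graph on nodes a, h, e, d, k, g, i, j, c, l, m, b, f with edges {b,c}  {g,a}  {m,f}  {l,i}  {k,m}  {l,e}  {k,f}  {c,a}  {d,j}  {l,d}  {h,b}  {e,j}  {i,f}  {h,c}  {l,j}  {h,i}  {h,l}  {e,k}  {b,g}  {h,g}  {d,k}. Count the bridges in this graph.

The edges on the cycle h-b-g-h are not bridges since each lies on that cycle.
Every edge lies on some cycle, so there are no bridges.

0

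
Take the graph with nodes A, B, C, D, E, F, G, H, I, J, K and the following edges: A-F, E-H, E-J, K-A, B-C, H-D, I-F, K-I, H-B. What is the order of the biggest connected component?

G is isolated — a component by itself.
Starting from A we can reach A, F, I, K. That is one component of size 4.
Starting from B we can reach B, C, D, E, H, J. That is one component of size 6.
The largest has 6 vertices.

6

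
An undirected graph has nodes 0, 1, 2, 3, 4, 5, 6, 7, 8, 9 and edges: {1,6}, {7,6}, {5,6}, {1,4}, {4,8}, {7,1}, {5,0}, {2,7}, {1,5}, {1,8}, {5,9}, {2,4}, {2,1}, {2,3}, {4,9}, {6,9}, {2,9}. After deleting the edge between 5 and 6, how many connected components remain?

5 and 6 are still connected via 5-1-6, so the component count stays at 1.

1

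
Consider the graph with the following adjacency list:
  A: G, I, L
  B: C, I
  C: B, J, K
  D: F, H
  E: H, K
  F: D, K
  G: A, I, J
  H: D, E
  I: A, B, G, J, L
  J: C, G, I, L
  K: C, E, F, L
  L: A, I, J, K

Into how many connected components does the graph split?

1

Starting from A we can reach A, B, C, D, E, F, G, H, I, J, K, L. That is one component of size 12.
Total: 1 component.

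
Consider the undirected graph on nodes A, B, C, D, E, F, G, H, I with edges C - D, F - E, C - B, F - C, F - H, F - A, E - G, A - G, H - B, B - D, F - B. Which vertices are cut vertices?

F

Removing F increases the component count from 2 to 3, so F is a cut vertex.
By contrast removing A leaves 2 components; it is not a cut vertex. No other vertex is a cut vertex either.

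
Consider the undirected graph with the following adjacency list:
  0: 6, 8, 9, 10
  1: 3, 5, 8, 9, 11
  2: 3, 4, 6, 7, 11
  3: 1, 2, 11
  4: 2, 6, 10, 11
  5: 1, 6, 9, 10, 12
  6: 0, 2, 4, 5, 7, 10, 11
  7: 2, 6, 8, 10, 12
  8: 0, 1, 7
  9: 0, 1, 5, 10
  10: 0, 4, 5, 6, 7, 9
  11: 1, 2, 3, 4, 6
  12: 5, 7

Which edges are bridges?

The edges on the cycle 10-0-8-7-12-5-10 are not bridges since each lies on that cycle.
Every edge lies on some cycle, so there are no bridges.

none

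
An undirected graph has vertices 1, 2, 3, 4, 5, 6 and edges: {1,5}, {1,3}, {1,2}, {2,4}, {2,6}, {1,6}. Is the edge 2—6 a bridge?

After removing 2—6, the path 2-1-6 still connects them, so the edge is not a bridge.

No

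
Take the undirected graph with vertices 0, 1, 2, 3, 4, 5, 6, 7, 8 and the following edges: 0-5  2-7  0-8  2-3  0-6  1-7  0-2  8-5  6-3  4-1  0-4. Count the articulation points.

1

Removing 0 increases the component count from 1 to 2, so 0 is a cut vertex.
By contrast removing 6 leaves 1 component; it is not a cut vertex. No other vertex is a cut vertex either.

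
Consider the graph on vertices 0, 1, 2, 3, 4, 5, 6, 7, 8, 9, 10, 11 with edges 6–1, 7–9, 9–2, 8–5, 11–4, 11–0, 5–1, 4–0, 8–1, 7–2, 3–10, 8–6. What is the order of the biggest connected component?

Starting from 3 we can reach 3, 10. That is one component of size 2.
Starting from 2 we can reach 2, 7, 9. That is one component of size 3.
Starting from 0 we can reach 0, 4, 11. That is one component of size 3.
Starting from 1 we can reach 1, 5, 6, 8. That is one component of size 4.
The largest has 4 vertices.

4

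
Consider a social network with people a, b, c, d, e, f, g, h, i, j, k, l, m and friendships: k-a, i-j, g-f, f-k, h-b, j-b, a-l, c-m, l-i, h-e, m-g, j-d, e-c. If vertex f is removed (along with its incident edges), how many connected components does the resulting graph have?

1

With f gone, the remaining components are: {a, b, c, d, e, g, h, i, j, k, l, m}.
That is 1 component.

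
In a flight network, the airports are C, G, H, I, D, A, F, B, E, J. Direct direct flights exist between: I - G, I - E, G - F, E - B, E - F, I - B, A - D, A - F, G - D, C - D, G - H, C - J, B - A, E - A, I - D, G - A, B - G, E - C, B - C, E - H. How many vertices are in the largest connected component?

Starting from A we can reach A, B, C, D, E, F, G, H, I, J. That is one component of size 10.
The largest has 10 vertices.

10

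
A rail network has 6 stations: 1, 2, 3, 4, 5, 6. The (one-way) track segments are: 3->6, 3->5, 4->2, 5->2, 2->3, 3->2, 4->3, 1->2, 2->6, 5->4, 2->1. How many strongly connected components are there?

2

{1, 2, 3, 4, 5} are all mutually reachable — one SCC of size 5.
{6} is an SCC by itself.
That gives 2 strongly connected components.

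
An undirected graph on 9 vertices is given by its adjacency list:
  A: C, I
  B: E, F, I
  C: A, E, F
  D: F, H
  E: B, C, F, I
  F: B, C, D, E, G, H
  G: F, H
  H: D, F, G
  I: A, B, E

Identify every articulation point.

F

Removing F increases the component count from 1 to 2, so F is a cut vertex.
By contrast removing C leaves 1 component; it is not a cut vertex. No other vertex is a cut vertex either.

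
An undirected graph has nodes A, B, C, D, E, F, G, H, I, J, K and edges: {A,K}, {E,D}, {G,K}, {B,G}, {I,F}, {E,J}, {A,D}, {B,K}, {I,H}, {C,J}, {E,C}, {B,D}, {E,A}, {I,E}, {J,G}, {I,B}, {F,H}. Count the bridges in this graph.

0

The edges on the cycle I-F-H-I are not bridges since each lies on that cycle.
Every edge lies on some cycle, so there are no bridges.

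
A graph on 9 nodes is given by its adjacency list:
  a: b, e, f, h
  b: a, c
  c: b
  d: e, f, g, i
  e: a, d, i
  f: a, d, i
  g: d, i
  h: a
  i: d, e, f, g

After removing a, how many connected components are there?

3

With a gone, the remaining components are: {h}; {b, c}; {d, e, f, g, i}.
That is 3 components.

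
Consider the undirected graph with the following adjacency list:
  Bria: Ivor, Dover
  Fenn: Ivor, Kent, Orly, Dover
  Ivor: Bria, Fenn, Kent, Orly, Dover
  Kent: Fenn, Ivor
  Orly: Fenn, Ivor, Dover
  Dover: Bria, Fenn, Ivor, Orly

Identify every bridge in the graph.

none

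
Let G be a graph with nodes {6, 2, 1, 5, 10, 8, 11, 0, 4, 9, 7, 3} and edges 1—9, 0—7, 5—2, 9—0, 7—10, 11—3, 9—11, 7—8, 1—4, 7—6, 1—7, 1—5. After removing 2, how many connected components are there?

1

With 2 gone, the remaining components are: {0, 1, 3, 4, 5, 6, 7, 8, 9, 10, 11}.
That is 1 component.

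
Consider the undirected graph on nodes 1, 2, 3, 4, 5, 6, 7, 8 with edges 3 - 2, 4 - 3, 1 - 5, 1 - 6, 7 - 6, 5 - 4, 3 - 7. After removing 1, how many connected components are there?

2

With 1 gone, the remaining components are: {8}; {2, 3, 4, 5, 6, 7}.
That is 2 components.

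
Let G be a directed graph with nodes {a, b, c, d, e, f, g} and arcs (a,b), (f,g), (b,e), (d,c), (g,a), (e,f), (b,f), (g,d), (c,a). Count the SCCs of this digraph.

1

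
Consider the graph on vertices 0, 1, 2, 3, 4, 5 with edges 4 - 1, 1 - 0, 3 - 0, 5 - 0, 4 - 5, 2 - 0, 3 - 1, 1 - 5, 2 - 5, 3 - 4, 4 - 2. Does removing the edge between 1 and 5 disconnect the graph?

No

After removing 1 - 5, the path 1-4-5 still connects them, so the edge is not a bridge.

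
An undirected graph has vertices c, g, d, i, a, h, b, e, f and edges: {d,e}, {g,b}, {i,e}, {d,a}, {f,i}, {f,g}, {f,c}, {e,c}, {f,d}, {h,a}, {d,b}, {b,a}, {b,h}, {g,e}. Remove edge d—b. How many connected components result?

1

d and b are still connected via d-a-b, so the component count stays at 1.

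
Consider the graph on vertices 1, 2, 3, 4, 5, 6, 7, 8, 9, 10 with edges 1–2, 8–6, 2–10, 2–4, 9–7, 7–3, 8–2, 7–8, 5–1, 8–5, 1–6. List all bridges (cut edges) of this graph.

10-2, 2-4, 3-7, 7-8, 7-9

The edges on the cycle 8-5-1-6-8 are not bridges since each lies on that cycle.
But removing 8–7 disconnects 8 from 7; removing 9–7 disconnects 9 from 7; removing 3–7 disconnects 3 from 7; removing 2–10 disconnects 2 from 10 — these are bridges.
In total 5 edges are bridges.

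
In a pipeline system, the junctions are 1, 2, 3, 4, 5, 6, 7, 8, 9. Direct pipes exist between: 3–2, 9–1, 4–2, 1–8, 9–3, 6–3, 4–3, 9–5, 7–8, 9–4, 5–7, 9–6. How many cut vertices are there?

1

Removing 9 increases the component count from 1 to 2, so 9 is a cut vertex.
By contrast removing 1 leaves 1 component; it is not a cut vertex. No other vertex is a cut vertex either.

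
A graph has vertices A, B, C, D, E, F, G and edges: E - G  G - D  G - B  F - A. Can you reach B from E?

Yes

From E we can reach B, D, E, G, which includes B.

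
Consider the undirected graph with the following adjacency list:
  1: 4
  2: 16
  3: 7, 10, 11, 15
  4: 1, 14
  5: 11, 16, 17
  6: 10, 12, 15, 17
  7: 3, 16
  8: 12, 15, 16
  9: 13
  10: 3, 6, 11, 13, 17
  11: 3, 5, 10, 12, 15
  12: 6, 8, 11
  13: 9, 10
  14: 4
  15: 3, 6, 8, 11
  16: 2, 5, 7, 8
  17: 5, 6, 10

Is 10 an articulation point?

Yes

Deleting 10 raises the number of components from 2 to 3, so 10 is a cut vertex.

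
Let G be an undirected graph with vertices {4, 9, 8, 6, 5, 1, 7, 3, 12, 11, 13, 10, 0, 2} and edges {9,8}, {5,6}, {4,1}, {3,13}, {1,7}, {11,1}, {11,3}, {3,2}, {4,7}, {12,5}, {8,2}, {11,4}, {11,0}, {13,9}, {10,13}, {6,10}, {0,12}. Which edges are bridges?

none

The edges on the cycle 11-4-7-1-11 are not bridges since each lies on that cycle.
Every edge lies on some cycle, so there are no bridges.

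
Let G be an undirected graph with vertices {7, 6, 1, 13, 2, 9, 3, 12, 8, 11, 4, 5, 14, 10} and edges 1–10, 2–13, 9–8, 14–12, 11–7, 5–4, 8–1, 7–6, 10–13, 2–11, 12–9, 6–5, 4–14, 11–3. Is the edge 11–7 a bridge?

No

After removing 11–7, the path 11-2-13-10-1-8-9-12-14-4-5-6-7 still connects them, so the edge is not a bridge.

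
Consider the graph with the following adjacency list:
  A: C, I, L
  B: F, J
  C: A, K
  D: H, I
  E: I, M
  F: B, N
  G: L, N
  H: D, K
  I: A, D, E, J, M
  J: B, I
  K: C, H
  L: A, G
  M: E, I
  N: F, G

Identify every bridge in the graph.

The edges on the cycle I-E-M-I are not bridges since each lies on that cycle.
Every edge lies on some cycle, so there are no bridges.

none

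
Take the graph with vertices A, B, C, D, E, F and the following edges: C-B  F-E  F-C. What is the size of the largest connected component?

D is isolated — a component by itself.
A is isolated — a component by itself.
Starting from B we can reach B, C, E, F. That is one component of size 4.
The largest has 4 vertices.

4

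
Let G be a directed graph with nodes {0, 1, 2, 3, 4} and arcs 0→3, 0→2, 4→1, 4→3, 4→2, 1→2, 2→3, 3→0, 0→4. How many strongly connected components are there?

{0, 1, 2, 3, 4} are all mutually reachable — one SCC of size 5.
That gives 1 strongly connected component.

1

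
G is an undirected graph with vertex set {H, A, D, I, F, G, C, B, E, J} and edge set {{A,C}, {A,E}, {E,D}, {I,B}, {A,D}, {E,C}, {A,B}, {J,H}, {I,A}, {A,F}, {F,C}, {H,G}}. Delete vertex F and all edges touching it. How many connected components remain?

With F gone, the remaining components are: {G, H, J}; {A, B, C, D, E, I}.
That is 2 components.

2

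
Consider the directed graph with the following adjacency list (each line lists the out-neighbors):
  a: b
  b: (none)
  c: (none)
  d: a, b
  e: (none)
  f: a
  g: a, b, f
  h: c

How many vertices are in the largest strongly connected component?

{b} is an SCC by itself.
{g} is an SCC by itself.
{c} is an SCC by itself.
{d} is an SCC by itself.
{f} is an SCC by itself.
(and 3 more singleton SCCs)
The largest has 1 vertex.

1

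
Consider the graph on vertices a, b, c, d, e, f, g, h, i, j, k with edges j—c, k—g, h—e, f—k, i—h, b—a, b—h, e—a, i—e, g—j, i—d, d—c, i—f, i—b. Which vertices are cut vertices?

Removing i increases the component count from 1 to 2, so i is a cut vertex.
By contrast removing a leaves 1 component; it is not a cut vertex. No other vertex is a cut vertex either.

i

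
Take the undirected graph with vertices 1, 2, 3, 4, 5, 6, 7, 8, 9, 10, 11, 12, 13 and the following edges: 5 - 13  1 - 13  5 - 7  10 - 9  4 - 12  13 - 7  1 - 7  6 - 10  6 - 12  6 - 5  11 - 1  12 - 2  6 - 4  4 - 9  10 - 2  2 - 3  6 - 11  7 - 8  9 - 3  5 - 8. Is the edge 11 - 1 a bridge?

No

After removing 11 - 1, the path 11-6-5-13-1 still connects them, so the edge is not a bridge.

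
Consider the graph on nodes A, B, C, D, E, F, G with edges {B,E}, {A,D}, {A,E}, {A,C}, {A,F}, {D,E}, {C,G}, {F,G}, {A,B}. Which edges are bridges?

none

The edges on the cycle A-C-G-F-A are not bridges since each lies on that cycle.
Every edge lies on some cycle, so there are no bridges.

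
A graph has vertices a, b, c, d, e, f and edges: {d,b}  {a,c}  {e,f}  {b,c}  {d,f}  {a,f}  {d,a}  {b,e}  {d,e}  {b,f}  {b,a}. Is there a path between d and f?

Yes

From d we can reach a, b, c, d, e, f, which includes f.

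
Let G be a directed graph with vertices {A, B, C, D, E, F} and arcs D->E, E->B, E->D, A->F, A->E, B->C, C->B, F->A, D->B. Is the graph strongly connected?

No

There is no directed path from E to A, so the graph is not strongly connected.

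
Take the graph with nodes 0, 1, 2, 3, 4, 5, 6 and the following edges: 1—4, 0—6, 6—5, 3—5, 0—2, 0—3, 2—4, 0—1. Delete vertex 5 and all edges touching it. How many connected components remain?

1

With 5 gone, the remaining components are: {0, 1, 2, 3, 4, 6}.
That is 1 component.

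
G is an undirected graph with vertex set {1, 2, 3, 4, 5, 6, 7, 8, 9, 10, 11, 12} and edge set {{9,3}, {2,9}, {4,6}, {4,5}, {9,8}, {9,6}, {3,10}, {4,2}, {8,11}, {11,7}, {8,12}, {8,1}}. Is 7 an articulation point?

No

Deleting 7 leaves 1 component (was 1), so 7 is not a cut vertex.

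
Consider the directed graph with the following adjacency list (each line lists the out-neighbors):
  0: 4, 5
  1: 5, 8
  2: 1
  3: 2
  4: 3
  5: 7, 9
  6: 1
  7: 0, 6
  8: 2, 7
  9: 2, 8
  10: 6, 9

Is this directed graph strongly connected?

No

There is no directed path from 8 to 10, so the graph is not strongly connected.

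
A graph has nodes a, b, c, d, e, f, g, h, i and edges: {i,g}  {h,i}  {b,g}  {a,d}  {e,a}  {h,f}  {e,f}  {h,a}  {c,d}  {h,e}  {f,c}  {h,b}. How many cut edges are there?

0

The edges on the cycle h-b-g-i-h are not bridges since each lies on that cycle.
Every edge lies on some cycle, so there are no bridges.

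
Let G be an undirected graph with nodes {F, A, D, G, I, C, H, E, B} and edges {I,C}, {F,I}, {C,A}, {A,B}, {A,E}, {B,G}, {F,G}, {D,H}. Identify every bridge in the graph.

A-E, D-H

The edges on the cycle F-I-C-A-B-G-F are not bridges since each lies on that cycle.
But removing A - E disconnects A from E; removing H - D disconnects H from D — these are bridges.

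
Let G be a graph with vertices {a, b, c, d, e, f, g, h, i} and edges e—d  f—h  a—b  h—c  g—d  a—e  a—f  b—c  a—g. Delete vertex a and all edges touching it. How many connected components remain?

With a gone, the remaining components are: {i}; {d, e, g}; {b, c, f, h}.
That is 3 components.

3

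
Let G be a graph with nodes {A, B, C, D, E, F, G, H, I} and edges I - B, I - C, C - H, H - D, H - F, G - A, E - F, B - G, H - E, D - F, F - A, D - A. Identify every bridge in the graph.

The edges on the cycle H-E-F-A-D-H are not bridges since each lies on that cycle.
Every edge lies on some cycle, so there are no bridges.

none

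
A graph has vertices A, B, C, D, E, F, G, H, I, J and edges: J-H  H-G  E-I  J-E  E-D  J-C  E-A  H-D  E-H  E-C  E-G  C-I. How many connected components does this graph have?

3

B is isolated — a component by itself.
F is isolated — a component by itself.
Starting from A we can reach A, C, D, E, G, H, I, J. That is one component of size 8.
Total: 3 components.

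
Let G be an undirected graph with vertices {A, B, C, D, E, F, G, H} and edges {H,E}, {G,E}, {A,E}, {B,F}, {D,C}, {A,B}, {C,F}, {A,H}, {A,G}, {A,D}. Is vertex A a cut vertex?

Yes

Deleting A raises the number of components from 1 to 2, so A is a cut vertex.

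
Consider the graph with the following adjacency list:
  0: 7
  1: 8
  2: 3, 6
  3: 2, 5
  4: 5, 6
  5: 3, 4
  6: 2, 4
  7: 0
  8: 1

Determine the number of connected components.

3

Starting from 0 we can reach 0, 7. That is one component of size 2.
Starting from 1 we can reach 1, 8. That is one component of size 2.
Starting from 2 we can reach 2, 3, 4, 5, 6. That is one component of size 5.
Total: 3 components.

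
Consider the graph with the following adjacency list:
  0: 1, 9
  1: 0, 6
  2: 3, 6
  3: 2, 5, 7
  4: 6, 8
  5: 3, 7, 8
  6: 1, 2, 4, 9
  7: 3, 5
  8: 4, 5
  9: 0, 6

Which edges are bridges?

none

The edges on the cycle 6-9-0-1-6 are not bridges since each lies on that cycle.
Every edge lies on some cycle, so there are no bridges.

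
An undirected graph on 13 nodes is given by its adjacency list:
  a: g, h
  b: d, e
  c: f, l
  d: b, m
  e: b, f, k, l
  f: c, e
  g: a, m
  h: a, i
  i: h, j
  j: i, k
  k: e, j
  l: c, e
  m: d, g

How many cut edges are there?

The edges on the cycle e-l-c-f-e are not bridges since each lies on that cycle.
Every edge lies on some cycle, so there are no bridges.

0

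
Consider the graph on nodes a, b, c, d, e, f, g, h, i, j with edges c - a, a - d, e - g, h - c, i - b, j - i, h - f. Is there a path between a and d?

Yes

From a we can reach a, c, d, f, h, which includes d.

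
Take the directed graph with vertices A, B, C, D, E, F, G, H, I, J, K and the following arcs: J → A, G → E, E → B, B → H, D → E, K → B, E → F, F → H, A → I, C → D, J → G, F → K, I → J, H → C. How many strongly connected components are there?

3

{B, C, D, E, F, H, K} are all mutually reachable — one SCC of size 7.
{A, I, J} are all mutually reachable — one SCC of size 3.
{G} is an SCC by itself.
That gives 3 strongly connected components.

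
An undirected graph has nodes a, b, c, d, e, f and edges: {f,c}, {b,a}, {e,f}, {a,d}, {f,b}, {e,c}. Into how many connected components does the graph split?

Starting from a we can reach a, b, c, d, e, f. That is one component of size 6.
Total: 1 component.

1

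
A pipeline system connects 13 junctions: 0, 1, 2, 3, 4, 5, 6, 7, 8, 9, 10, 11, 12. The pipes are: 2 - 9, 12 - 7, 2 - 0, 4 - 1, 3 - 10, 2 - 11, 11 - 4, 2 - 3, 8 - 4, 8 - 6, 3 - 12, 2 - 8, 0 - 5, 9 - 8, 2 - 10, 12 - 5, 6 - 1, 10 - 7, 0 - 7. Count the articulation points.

Removing 2 increases the component count from 1 to 2, so 2 is a cut vertex.
By contrast removing 10 leaves 1 component; it is not a cut vertex. No other vertex is a cut vertex either.

1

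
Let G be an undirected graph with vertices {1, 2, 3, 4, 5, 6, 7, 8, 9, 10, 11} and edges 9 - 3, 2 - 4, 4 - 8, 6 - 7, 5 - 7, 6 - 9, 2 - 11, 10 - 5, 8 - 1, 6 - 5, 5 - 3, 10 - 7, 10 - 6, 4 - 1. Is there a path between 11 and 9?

No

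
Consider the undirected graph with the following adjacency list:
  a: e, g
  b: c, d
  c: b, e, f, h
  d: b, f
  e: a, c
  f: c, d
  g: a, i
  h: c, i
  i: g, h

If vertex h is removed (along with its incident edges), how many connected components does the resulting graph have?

With h gone, the remaining components are: {a, b, c, d, e, f, g, i}.
That is 1 component.

1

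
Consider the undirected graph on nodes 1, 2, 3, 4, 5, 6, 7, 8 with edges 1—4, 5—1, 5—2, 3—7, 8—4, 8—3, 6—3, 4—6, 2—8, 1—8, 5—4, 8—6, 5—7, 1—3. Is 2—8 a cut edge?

After removing 2—8, the path 2-5-1-8 still connects them, so the edge is not a bridge.

No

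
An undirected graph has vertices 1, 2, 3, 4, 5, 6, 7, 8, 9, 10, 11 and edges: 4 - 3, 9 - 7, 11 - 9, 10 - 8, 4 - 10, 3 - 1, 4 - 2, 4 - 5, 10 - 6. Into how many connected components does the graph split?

Starting from 7 we can reach 7, 9, 11. That is one component of size 3.
Starting from 1 we can reach 1, 2, 3, 4, 5, 6, 8, 10. That is one component of size 8.
Total: 2 components.

2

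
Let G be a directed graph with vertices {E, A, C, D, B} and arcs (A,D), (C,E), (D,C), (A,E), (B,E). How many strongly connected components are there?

{B} is an SCC by itself.
{A} is an SCC by itself.
{C} is an SCC by itself.
{E} is an SCC by itself.
{D} is an SCC by itself.
That gives 5 strongly connected components.

5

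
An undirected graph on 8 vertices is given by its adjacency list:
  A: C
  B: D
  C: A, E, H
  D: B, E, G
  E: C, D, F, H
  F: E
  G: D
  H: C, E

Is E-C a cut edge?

No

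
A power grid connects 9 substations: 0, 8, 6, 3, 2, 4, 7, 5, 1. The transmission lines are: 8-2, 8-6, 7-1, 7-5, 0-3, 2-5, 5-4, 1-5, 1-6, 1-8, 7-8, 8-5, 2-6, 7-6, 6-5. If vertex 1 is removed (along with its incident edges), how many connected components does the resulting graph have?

2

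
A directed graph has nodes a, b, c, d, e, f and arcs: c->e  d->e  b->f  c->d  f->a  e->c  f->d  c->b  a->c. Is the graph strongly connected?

Yes

From d we can reach every vertex (a, b, c, d, e, f), and every vertex can reach d (a, b, c, d, e, f). So the whole graph is one strongly connected component.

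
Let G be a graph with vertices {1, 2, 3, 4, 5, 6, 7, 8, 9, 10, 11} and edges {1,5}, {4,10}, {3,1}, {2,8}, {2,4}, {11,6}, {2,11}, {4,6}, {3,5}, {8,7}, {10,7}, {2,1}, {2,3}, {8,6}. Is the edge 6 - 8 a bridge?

After removing 6 - 8, the path 6-4-2-8 still connects them, so the edge is not a bridge.

No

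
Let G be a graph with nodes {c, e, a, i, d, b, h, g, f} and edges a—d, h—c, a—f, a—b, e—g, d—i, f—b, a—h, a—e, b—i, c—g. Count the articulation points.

Removing a increases the component count from 1 to 2, so a is a cut vertex.
By contrast removing d leaves 1 component; it is not a cut vertex. No other vertex is a cut vertex either.

1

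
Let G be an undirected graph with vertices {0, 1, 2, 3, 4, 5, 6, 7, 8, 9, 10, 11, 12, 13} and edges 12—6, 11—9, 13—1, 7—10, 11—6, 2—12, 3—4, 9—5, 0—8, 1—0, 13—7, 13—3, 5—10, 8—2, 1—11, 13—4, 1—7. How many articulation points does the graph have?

Removing 13 increases the component count from 1 to 2, so 13 is a cut vertex.
By contrast removing 5 leaves 1 component; it is not a cut vertex. No other vertex is a cut vertex either.

1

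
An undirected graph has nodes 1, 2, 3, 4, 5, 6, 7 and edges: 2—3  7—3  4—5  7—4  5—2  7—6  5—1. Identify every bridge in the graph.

1-5, 6-7

The edges on the cycle 7-4-5-2-3-7 are not bridges since each lies on that cycle.
But removing 5—1 disconnects 5 from 1; removing 7—6 disconnects 7 from 6 — these are bridges.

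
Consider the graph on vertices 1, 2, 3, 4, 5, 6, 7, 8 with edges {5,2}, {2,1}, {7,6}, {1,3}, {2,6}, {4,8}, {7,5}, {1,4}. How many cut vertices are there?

3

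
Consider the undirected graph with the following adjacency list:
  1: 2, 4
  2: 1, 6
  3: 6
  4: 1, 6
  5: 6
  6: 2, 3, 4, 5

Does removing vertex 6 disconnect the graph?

Deleting 6 raises the number of components from 1 to 3, so 6 is a cut vertex.

Yes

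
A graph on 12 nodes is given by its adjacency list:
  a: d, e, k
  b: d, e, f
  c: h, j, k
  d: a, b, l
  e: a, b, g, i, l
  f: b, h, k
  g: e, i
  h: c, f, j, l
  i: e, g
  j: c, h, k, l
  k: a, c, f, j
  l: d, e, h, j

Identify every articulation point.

e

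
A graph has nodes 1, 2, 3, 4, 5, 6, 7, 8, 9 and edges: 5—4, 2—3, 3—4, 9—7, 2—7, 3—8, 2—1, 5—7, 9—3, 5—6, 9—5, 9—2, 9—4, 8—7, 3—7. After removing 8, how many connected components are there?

1

With 8 gone, the remaining components are: {1, 2, 3, 4, 5, 6, 7, 9}.
That is 1 component.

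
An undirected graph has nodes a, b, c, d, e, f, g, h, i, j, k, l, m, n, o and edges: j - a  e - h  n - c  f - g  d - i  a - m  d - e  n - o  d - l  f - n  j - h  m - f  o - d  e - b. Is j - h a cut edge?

No

After removing j - h, the path j-a-m-f-n-o-d-e-h still connects them, so the edge is not a bridge.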